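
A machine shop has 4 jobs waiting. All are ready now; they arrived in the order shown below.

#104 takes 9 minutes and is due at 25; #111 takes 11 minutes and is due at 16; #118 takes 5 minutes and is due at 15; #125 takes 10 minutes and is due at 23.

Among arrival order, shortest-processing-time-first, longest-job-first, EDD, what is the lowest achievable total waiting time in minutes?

43

FIFO (arrival order): #104 #111 #118 #125.
#104: waits 0, runs 0→9
#111: waits 9, runs 9→20
#118: waits 20, runs 20→25
#125: waits 25, runs 25→35
Sum = 0+9+20+25 = 54.
SPT (increasing processing time): #118 #104 #125 #111.
#118: waits 0, runs 0→5
#104: waits 5, runs 5→14
#125: waits 14, runs 14→24
#111: waits 24, runs 24→35
Sum = 0+5+14+24 = 43.
LPT (decreasing processing time): #111 #125 #104 #118.
#111: waits 0, runs 0→11
#125: waits 11, runs 11→21
#104: waits 21, runs 21→30
#118: waits 30, runs 30→35
Sum = 0+11+21+30 = 62.
EDD (increasing due date): #118 #111 #125 #104.
#118: waits 0, runs 0→5
#111: waits 5, runs 5→16
#125: waits 16, runs 16→26
#104: waits 26, runs 26→35
Sum = 0+5+16+26 = 47.
FIFO 54, SPT 43, LPT 62, EDD 47 → minimum 43.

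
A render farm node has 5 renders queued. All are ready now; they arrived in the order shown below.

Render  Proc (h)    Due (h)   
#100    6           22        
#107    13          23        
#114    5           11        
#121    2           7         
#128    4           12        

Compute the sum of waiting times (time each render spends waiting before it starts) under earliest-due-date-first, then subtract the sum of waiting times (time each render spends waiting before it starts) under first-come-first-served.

-38

EDD (increasing due date): #121 #114 #128 #100 #107.
#121: waits 0, runs 0→2
#114: waits 2, runs 2→7
#128: waits 7, runs 7→11
#100: waits 11, runs 11→17
#107: waits 17, runs 17→30
Sum = 0+2+7+11+17 = 37.
FIFO (arrival order): #100 #107 #114 #121 #128.
#100: waits 0, runs 0→6
#107: waits 6, runs 6→19
#114: waits 19, runs 19→24
#121: waits 24, runs 24→26
#128: waits 26, runs 26→30
Sum = 0+6+19+24+26 = 75.
Difference = 37 − 75 = -38.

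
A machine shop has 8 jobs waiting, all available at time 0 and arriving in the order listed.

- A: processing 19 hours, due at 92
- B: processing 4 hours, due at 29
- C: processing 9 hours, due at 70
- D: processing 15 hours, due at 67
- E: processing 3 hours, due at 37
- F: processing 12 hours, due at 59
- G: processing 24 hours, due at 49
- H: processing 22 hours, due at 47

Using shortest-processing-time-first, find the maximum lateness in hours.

59

SPT (increasing processing time): E B C F D A H G.
E: 0→3, due 37, lateness -34
B: 3→7, due 29, lateness -22
C: 7→16, due 70, lateness -54
F: 16→28, due 59, lateness -31
D: 28→43, due 67, lateness -24
A: 43→62, due 92, lateness -30
H: 62→84, due 47, lateness 37
G: 84→108, due 49, lateness 59
Maximum = 59.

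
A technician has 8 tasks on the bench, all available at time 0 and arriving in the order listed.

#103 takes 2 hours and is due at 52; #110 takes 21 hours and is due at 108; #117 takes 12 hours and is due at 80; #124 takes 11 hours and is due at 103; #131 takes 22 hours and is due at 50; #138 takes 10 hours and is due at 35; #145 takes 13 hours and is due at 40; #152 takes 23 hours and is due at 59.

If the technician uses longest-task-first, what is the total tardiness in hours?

LPT (decreasing processing time): #152 #131 #110 #145 #117 #124 #138 #103.
#152: 0→23, due 59, tardiness 0
#131: 23→45, due 50, tardiness 0
#110: 45→66, due 108, tardiness 0
#145: 66→79, due 40, tardiness 39
#117: 79→91, due 80, tardiness 11
#124: 91→102, due 103, tardiness 0
#138: 102→112, due 35, tardiness 77
#103: 112→114, due 52, tardiness 62
Sum = 0+0+0+39+11+0+77+62 = 189.

189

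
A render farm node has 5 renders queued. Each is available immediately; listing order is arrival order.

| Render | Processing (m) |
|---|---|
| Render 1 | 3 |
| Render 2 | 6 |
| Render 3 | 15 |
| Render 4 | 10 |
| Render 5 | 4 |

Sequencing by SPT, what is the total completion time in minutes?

84

SPT (increasing processing time): Render 1 Render 5 Render 2 Render 4 Render 3.
Render 1: 0→3
Render 5: 3→7
Render 2: 7→13
Render 4: 13→23
Render 3: 23→38
Sum = 3+7+13+23+38 = 84.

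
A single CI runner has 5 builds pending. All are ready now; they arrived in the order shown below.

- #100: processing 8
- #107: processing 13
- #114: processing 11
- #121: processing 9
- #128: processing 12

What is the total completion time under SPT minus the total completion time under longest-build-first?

-26

SPT (increasing processing time): #100 #121 #114 #128 #107.
#100: 0→8
#121: 8→17
#114: 17→28
#128: 28→40
#107: 40→53
Sum = 8+17+28+40+53 = 146.
LPT (decreasing processing time): #107 #128 #114 #121 #100.
#107: 0→13
#128: 13→25
#114: 25→36
#121: 36→45
#100: 45→53
Sum = 13+25+36+45+53 = 172.
Difference = 146 − 172 = -26.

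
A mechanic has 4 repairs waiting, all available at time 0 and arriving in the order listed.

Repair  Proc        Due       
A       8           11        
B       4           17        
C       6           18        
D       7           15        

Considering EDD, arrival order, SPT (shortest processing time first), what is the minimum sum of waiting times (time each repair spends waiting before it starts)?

31

EDD (increasing due date): A D B C.
A: waits 0, runs 0→8
D: waits 8, runs 8→15
B: waits 15, runs 15→19
C: waits 19, runs 19→25
Sum = 0+8+15+19 = 42.
FIFO (arrival order): A B C D.
A: waits 0, runs 0→8
B: waits 8, runs 8→12
C: waits 12, runs 12→18
D: waits 18, runs 18→25
Sum = 0+8+12+18 = 38.
SPT (increasing processing time): B C D A.
B: waits 0, runs 0→4
C: waits 4, runs 4→10
D: waits 10, runs 10→17
A: waits 17, runs 17→25
Sum = 0+4+10+17 = 31.
EDD 42, FIFO 38, SPT 31 → minimum 31.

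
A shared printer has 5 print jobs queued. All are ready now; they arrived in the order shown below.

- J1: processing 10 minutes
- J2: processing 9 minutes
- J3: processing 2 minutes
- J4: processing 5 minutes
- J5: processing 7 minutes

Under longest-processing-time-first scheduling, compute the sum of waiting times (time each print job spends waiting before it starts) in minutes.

86

LPT (decreasing processing time): J1 J2 J5 J4 J3.
J1: waits 0, runs 0→10
J2: waits 10, runs 10→19
J5: waits 19, runs 19→26
J4: waits 26, runs 26→31
J3: waits 31, runs 31→33
Sum = 0+10+19+26+31 = 86.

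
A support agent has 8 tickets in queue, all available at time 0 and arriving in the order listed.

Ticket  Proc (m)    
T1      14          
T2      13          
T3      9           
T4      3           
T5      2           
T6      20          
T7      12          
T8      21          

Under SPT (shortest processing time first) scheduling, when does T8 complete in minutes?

SPT (increasing processing time): T5 T4 T3 T7 T2 T1 T6 T8.
T5: 0→2
T4: 2→5
T3: 5→14
T7: 14→26
T2: 26→39
T1: 39→53
T6: 53→73
T8: 73→94

94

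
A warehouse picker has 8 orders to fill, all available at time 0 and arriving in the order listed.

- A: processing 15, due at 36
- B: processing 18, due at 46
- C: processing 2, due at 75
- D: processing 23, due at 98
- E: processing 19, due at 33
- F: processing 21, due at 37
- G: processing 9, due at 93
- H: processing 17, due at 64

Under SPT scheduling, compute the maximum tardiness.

SPT (increasing processing time): C G A H B E F D.
C: 0→2, due 75, tardiness 0
G: 2→11, due 93, tardiness 0
A: 11→26, due 36, tardiness 0
H: 26→43, due 64, tardiness 0
B: 43→61, due 46, tardiness 15
E: 61→80, due 33, tardiness 47
F: 80→101, due 37, tardiness 64
D: 101→124, due 98, tardiness 26
Maximum = 64.

64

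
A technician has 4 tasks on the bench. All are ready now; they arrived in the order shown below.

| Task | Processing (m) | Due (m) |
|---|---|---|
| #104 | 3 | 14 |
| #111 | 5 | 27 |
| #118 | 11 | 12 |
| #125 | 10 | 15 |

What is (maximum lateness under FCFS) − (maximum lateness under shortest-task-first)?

FIFO (arrival order): #104 #111 #118 #125.
#104: 0→3, due 14, lateness -11
#111: 3→8, due 27, lateness -19
#118: 8→19, due 12, lateness 7
#125: 19→29, due 15, lateness 14
Maximum = 14.
SPT (increasing processing time): #104 #111 #125 #118.
#104: 0→3, due 14, lateness -11
#111: 3→8, due 27, lateness -19
#125: 8→18, due 15, lateness 3
#118: 18→29, due 12, lateness 17
Maximum = 17.
Difference = 14 − 17 = -3.

-3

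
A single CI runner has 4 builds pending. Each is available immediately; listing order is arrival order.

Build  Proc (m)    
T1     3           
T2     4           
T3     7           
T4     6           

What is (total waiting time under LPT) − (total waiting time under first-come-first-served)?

13

LPT (decreasing processing time): T3 T4 T2 T1.
T3: waits 0, runs 0→7
T4: waits 7, runs 7→13
T2: waits 13, runs 13→17
T1: waits 17, runs 17→20
Sum = 0+7+13+17 = 37.
FIFO (arrival order): T1 T2 T3 T4.
T1: waits 0, runs 0→3
T2: waits 3, runs 3→7
T3: waits 7, runs 7→14
T4: waits 14, runs 14→20
Sum = 0+3+7+14 = 24.
Difference = 37 − 24 = 13.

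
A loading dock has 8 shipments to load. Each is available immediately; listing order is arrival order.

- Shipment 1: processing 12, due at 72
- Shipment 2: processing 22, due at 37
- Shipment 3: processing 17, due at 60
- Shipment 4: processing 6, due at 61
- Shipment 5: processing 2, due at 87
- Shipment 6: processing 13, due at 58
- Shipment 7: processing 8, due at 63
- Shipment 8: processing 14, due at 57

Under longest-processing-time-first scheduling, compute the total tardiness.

75

LPT (decreasing processing time): Shipment 2 Shipment 3 Shipment 8 Shipment 6 Shipment 1 Shipment 7 Shipment 4 Shipment 5.
Shipment 2: 0→22, due 37, tardiness 0
Shipment 3: 22→39, due 60, tardiness 0
Shipment 8: 39→53, due 57, tardiness 0
Shipment 6: 53→66, due 58, tardiness 8
Shipment 1: 66→78, due 72, tardiness 6
Shipment 7: 78→86, due 63, tardiness 23
Shipment 4: 86→92, due 61, tardiness 31
Shipment 5: 92→94, due 87, tardiness 7
Sum = 0+0+0+8+6+23+31+7 = 75.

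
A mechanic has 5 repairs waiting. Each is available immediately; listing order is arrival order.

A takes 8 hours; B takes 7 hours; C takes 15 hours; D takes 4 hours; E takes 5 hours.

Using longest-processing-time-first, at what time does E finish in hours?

35

LPT (decreasing processing time): C A B E D.
C: 0→15
A: 15→23
B: 23→30
E: 30→35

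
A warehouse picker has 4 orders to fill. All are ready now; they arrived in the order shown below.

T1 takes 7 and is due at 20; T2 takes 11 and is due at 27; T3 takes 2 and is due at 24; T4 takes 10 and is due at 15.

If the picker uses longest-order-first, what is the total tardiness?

LPT (decreasing processing time): T2 T4 T1 T3.
T2: 0→11, due 27, tardiness 0
T4: 11→21, due 15, tardiness 6
T1: 21→28, due 20, tardiness 8
T3: 28→30, due 24, tardiness 6
Sum = 0+6+8+6 = 20.

20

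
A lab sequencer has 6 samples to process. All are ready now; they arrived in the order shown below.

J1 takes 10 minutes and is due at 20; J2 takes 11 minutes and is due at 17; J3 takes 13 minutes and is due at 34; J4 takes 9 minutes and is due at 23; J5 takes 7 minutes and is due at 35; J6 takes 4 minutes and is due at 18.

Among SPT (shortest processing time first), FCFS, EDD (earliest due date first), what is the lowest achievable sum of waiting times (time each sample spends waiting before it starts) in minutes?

106

SPT (increasing processing time): J6 J5 J4 J1 J2 J3.
J6: waits 0, runs 0→4
J5: waits 4, runs 4→11
J4: waits 11, runs 11→20
J1: waits 20, runs 20→30
J2: waits 30, runs 30→41
J3: waits 41, runs 41→54
Sum = 0+4+11+20+30+41 = 106.
FIFO (arrival order): J1 J2 J3 J4 J5 J6.
J1: waits 0, runs 0→10
J2: waits 10, runs 10→21
J3: waits 21, runs 21→34
J4: waits 34, runs 34→43
J5: waits 43, runs 43→50
J6: waits 50, runs 50→54
Sum = 0+10+21+34+43+50 = 158.
EDD (increasing due date): J2 J6 J1 J4 J3 J5.
J2: waits 0, runs 0→11
J6: waits 11, runs 11→15
J1: waits 15, runs 15→25
J4: waits 25, runs 25→34
J3: waits 34, runs 34→47
J5: waits 47, runs 47→54
Sum = 0+11+15+25+34+47 = 132.
SPT 106, FIFO 158, EDD 132 → minimum 106.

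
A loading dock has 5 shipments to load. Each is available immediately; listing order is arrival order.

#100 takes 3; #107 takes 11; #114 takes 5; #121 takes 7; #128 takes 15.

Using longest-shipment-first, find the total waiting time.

LPT (decreasing processing time): #128 #107 #121 #114 #100.
#128: waits 0, runs 0→15
#107: waits 15, runs 15→26
#121: waits 26, runs 26→33
#114: waits 33, runs 33→38
#100: waits 38, runs 38→41
Sum = 0+15+26+33+38 = 112.

112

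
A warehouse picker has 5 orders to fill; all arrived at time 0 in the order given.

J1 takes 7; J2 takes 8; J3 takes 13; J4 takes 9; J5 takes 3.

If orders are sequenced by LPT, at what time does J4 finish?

22

LPT (decreasing processing time): J3 J4 J2 J1 J5.
J3: 0→13
J4: 13→22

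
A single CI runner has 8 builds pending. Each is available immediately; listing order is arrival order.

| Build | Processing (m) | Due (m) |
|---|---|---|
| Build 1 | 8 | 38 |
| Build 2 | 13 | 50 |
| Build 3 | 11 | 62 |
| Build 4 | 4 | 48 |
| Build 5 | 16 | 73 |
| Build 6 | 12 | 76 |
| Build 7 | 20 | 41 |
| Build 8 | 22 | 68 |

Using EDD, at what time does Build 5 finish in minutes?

94

EDD (increasing due date): Build 1 Build 7 Build 4 Build 2 Build 3 Build 8 Build 5 Build 6.
Build 1: 0→8
Build 7: 8→28
Build 4: 28→32
Build 2: 32→45
Build 3: 45→56
Build 8: 56→78
Build 5: 78→94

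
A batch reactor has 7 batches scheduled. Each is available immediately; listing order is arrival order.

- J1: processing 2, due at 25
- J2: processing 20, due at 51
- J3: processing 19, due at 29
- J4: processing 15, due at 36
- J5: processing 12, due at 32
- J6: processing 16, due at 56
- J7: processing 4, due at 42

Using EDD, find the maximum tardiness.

32

EDD (increasing due date): J1 J3 J5 J4 J7 J2 J6.
J1: 0→2, due 25, tardiness 0
J3: 2→21, due 29, tardiness 0
J5: 21→33, due 32, tardiness 1
J4: 33→48, due 36, tardiness 12
J7: 48→52, due 42, tardiness 10
J2: 52→72, due 51, tardiness 21
J6: 72→88, due 56, tardiness 32
Maximum = 32.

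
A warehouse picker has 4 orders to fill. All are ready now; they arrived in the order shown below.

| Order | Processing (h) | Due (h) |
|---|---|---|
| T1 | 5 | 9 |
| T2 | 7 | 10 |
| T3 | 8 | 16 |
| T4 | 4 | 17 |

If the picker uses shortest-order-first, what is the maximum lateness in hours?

SPT (increasing processing time): T4 T1 T2 T3.
T4: 0→4, due 17, lateness -13
T1: 4→9, due 9, lateness 0
T2: 9→16, due 10, lateness 6
T3: 16→24, due 16, lateness 8
Maximum = 8.

8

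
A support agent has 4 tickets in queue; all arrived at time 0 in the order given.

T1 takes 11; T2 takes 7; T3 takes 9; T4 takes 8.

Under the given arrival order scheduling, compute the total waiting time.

56

FIFO (arrival order): T1 T2 T3 T4.
T1: waits 0, runs 0→11
T2: waits 11, runs 11→18
T3: waits 18, runs 18→27
T4: waits 27, runs 27→35
Sum = 0+11+18+27 = 56.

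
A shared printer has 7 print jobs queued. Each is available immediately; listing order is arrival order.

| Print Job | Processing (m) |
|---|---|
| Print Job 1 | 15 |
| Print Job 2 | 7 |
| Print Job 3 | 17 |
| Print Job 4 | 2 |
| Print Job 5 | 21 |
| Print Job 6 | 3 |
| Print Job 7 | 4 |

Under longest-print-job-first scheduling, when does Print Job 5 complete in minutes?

LPT (decreasing processing time): Print Job 5 Print Job 3 Print Job 1 Print Job 2 Print Job 7 Print Job 6 Print Job 4.
Print Job 5: 0→21

21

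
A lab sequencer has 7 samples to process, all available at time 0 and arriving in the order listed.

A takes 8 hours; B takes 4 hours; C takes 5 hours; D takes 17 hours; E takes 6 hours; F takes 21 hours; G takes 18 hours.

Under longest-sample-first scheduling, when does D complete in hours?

56

LPT (decreasing processing time): F G D A E C B.
F: 0→21
G: 21→39
D: 39→56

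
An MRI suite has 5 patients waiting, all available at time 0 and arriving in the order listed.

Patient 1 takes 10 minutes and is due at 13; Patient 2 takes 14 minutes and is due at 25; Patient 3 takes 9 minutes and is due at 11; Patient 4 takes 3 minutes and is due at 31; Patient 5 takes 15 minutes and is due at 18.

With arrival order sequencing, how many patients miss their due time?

FIFO (arrival order): Patient 1 Patient 2 Patient 3 Patient 4 Patient 5.
Patient 1: 0→10, due 13, tardiness 0
Patient 2: 10→24, due 25, tardiness 0
Patient 3: 24→33, due 11, tardiness 22
Patient 4: 33→36, due 31, tardiness 5
Patient 5: 36→51, due 18, tardiness 33
Late patients: 3.

3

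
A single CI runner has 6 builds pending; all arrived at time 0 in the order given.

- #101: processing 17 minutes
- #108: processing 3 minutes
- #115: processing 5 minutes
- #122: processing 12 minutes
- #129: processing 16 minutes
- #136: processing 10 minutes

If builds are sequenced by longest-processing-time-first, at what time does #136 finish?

LPT (decreasing processing time): #101 #129 #122 #136 #115 #108.
#101: 0→17
#129: 17→33
#122: 33→45
#136: 45→55

55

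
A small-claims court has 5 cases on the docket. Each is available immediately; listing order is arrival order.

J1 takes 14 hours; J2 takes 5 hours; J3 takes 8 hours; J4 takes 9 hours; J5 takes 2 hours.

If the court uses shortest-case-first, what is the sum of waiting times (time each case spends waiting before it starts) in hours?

SPT (increasing processing time): J5 J2 J3 J4 J1.
J5: waits 0, runs 0→2
J2: waits 2, runs 2→7
J3: waits 7, runs 7→15
J4: waits 15, runs 15→24
J1: waits 24, runs 24→38
Sum = 0+2+7+15+24 = 48.

48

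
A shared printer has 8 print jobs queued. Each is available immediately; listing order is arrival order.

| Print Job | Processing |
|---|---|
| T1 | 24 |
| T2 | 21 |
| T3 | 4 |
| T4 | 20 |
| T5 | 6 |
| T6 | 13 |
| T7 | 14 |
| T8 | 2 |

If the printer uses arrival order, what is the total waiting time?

452

FIFO (arrival order): T1 T2 T3 T4 T5 T6 T7 T8.
T1: waits 0, runs 0→24
T2: waits 24, runs 24→45
T3: waits 45, runs 45→49
T4: waits 49, runs 49→69
T5: waits 69, runs 69→75
T6: waits 75, runs 75→88
T7: waits 88, runs 88→102
T8: waits 102, runs 102→104
Sum = 0+24+45+49+69+75+88+102 = 452.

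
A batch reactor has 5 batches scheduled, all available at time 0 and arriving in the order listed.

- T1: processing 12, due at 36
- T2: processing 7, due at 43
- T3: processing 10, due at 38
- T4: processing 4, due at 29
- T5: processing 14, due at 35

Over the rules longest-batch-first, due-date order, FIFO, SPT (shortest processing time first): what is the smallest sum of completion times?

116

LPT (decreasing processing time): T5 T1 T3 T2 T4.
T5: 0→14
T1: 14→26
T3: 26→36
T2: 36→43
T4: 43→47
Sum = 14+26+36+43+47 = 166.
EDD (increasing due date): T4 T5 T1 T3 T2.
T4: 0→4
T5: 4→18
T1: 18→30
T3: 30→40
T2: 40→47
Sum = 4+18+30+40+47 = 139.
FIFO (arrival order): T1 T2 T3 T4 T5.
T1: 0→12
T2: 12→19
T3: 19→29
T4: 29→33
T5: 33→47
Sum = 12+19+29+33+47 = 140.
SPT (increasing processing time): T4 T2 T3 T1 T5.
T4: 0→4
T2: 4→11
T3: 11→21
T1: 21→33
T5: 33→47
Sum = 4+11+21+33+47 = 116.
LPT 166, EDD 139, FIFO 140, SPT 116 → minimum 116.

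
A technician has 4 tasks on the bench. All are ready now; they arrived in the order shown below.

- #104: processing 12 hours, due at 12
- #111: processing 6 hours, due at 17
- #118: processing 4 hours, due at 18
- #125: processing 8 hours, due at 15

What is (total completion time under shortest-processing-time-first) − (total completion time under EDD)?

SPT (increasing processing time): #118 #111 #125 #104.
#118: 0→4
#111: 4→10
#125: 10→18
#104: 18→30
Sum = 4+10+18+30 = 62.
EDD (increasing due date): #104 #125 #111 #118.
#104: 0→12
#125: 12→20
#111: 20→26
#118: 26→30
Sum = 12+20+26+30 = 88.
Difference = 62 − 88 = -26.

-26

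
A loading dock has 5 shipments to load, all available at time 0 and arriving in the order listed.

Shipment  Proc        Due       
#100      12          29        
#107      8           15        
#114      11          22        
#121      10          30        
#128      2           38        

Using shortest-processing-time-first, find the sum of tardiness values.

23

SPT (increasing processing time): #128 #107 #121 #114 #100.
#128: 0→2, due 38, tardiness 0
#107: 2→10, due 15, tardiness 0
#121: 10→20, due 30, tardiness 0
#114: 20→31, due 22, tardiness 9
#100: 31→43, due 29, tardiness 14
Sum = 0+0+0+9+14 = 23.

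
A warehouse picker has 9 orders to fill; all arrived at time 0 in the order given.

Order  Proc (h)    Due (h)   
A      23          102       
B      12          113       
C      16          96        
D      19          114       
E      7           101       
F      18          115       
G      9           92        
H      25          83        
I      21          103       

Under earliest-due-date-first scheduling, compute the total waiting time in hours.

592

EDD (increasing due date): H G C E A I B D F.
H: waits 0, runs 0→25
G: waits 25, runs 25→34
C: waits 34, runs 34→50
E: waits 50, runs 50→57
A: waits 57, runs 57→80
I: waits 80, runs 80→101
B: waits 101, runs 101→113
D: waits 113, runs 113→132
F: waits 132, runs 132→150
Sum = 0+25+34+50+57+80+101+113+132 = 592.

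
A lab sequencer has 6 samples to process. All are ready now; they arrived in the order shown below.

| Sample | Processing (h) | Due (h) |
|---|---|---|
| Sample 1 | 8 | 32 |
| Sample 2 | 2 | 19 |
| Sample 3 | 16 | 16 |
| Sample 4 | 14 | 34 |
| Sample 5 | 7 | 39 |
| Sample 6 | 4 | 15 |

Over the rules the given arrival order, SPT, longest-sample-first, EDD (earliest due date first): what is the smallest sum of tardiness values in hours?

29

FIFO (arrival order): Sample 1 Sample 2 Sample 3 Sample 4 Sample 5 Sample 6.
Sample 1: 0→8, due 32, tardiness 0
Sample 2: 8→10, due 19, tardiness 0
Sample 3: 10→26, due 16, tardiness 10
Sample 4: 26→40, due 34, tardiness 6
Sample 5: 40→47, due 39, tardiness 8
Sample 6: 47→51, due 15, tardiness 36
Sum = 0+0+10+6+8+36 = 60.
SPT (increasing processing time): Sample 2 Sample 6 Sample 5 Sample 1 Sample 4 Sample 3.
Sample 2: 0→2, due 19, tardiness 0
Sample 6: 2→6, due 15, tardiness 0
Sample 5: 6→13, due 39, tardiness 0
Sample 1: 13→21, due 32, tardiness 0
Sample 4: 21→35, due 34, tardiness 1
Sample 3: 35→51, due 16, tardiness 35
Sum = 0+0+0+0+1+35 = 36.
LPT (decreasing processing time): Sample 3 Sample 4 Sample 1 Sample 5 Sample 6 Sample 2.
Sample 3: 0→16, due 16, tardiness 0
Sample 4: 16→30, due 34, tardiness 0
Sample 1: 30→38, due 32, tardiness 6
Sample 5: 38→45, due 39, tardiness 6
Sample 6: 45→49, due 15, tardiness 34
Sample 2: 49→51, due 19, tardiness 32
Sum = 0+0+6+6+34+32 = 78.
EDD (increasing due date): Sample 6 Sample 3 Sample 2 Sample 1 Sample 4 Sample 5.
Sample 6: 0→4, due 15, tardiness 0
Sample 3: 4→20, due 16, tardiness 4
Sample 2: 20→22, due 19, tardiness 3
Sample 1: 22→30, due 32, tardiness 0
Sample 4: 30→44, due 34, tardiness 10
Sample 5: 44→51, due 39, tardiness 12
Sum = 0+4+3+0+10+12 = 29.
FIFO 60, SPT 36, LPT 78, EDD 29 → minimum 29.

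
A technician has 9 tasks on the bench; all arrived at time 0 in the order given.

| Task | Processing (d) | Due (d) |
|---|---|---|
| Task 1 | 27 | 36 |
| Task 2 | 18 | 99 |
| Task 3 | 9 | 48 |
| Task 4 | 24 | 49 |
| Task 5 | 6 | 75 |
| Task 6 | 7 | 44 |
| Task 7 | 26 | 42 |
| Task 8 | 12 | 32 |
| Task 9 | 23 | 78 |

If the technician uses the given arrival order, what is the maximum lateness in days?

FIFO (arrival order): Task 1 Task 2 Task 3 Task 4 Task 5 Task 6 Task 7 Task 8 Task 9.
Task 1: 0→27, due 36, lateness -9
Task 2: 27→45, due 99, lateness -54
Task 3: 45→54, due 48, lateness 6
Task 4: 54→78, due 49, lateness 29
Task 5: 78→84, due 75, lateness 9
Task 6: 84→91, due 44, lateness 47
Task 7: 91→117, due 42, lateness 75
Task 8: 117→129, due 32, lateness 97
Task 9: 129→152, due 78, lateness 74
Maximum = 97.

97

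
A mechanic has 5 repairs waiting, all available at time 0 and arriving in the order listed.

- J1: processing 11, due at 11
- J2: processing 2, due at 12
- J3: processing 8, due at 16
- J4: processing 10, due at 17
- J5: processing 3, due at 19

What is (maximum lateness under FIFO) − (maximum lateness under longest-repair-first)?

FIFO (arrival order): J1 J2 J3 J4 J5.
J1: 0→11, due 11, lateness 0
J2: 11→13, due 12, lateness 1
J3: 13→21, due 16, lateness 5
J4: 21→31, due 17, lateness 14
J5: 31→34, due 19, lateness 15
Maximum = 15.
LPT (decreasing processing time): J1 J4 J3 J5 J2.
J1: 0→11, due 11, lateness 0
J4: 11→21, due 17, lateness 4
J3: 21→29, due 16, lateness 13
J5: 29→32, due 19, lateness 13
J2: 32→34, due 12, lateness 22
Maximum = 22.
Difference = 15 − 22 = -7.

-7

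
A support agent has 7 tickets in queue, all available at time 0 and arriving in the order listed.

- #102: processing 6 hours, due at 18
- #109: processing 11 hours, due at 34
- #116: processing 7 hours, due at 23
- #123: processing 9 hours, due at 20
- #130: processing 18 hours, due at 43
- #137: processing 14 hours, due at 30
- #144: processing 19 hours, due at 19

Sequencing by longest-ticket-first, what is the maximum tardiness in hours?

66

LPT (decreasing processing time): #144 #130 #137 #109 #123 #116 #102.
#144: 0→19, due 19, tardiness 0
#130: 19→37, due 43, tardiness 0
#137: 37→51, due 30, tardiness 21
#109: 51→62, due 34, tardiness 28
#123: 62→71, due 20, tardiness 51
#116: 71→78, due 23, tardiness 55
#102: 78→84, due 18, tardiness 66
Maximum = 66.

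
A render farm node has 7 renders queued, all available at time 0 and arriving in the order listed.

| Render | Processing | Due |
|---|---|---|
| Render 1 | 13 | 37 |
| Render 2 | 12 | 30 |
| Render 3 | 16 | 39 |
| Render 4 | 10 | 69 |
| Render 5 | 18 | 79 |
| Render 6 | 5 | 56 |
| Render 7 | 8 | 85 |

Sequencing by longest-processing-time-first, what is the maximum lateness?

29

LPT (decreasing processing time): Render 5 Render 3 Render 1 Render 2 Render 4 Render 7 Render 6.
Render 5: 0→18, due 79, lateness -61
Render 3: 18→34, due 39, lateness -5
Render 1: 34→47, due 37, lateness 10
Render 2: 47→59, due 30, lateness 29
Render 4: 59→69, due 69, lateness 0
Render 7: 69→77, due 85, lateness -8
Render 6: 77→82, due 56, lateness 26
Maximum = 29.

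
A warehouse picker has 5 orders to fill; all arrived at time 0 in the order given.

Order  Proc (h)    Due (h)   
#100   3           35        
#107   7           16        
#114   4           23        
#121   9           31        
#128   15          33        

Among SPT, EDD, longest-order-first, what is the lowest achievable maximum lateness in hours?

3

SPT (increasing processing time): #100 #114 #107 #121 #128.
#100: 0→3, due 35, lateness -32
#114: 3→7, due 23, lateness -16
#107: 7→14, due 16, lateness -2
#121: 14→23, due 31, lateness -8
#128: 23→38, due 33, lateness 5
Maximum = 5.
EDD (increasing due date): #107 #114 #121 #128 #100.
#107: 0→7, due 16, lateness -9
#114: 7→11, due 23, lateness -12
#121: 11→20, due 31, lateness -11
#128: 20→35, due 33, lateness 2
#100: 35→38, due 35, lateness 3
Maximum = 3.
LPT (decreasing processing time): #128 #121 #107 #114 #100.
#128: 0→15, due 33, lateness -18
#121: 15→24, due 31, lateness -7
#107: 24→31, due 16, lateness 15
#114: 31→35, due 23, lateness 12
#100: 35→38, due 35, lateness 3
Maximum = 15.
SPT 5, EDD 3, LPT 15 → minimum 3.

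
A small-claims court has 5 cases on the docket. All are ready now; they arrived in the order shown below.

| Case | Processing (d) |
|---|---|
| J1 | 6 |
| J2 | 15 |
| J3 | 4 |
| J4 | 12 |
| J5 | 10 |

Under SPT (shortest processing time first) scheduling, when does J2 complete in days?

SPT (increasing processing time): J3 J1 J5 J4 J2.
J3: 0→4
J1: 4→10
J5: 10→20
J4: 20→32
J2: 32→47

47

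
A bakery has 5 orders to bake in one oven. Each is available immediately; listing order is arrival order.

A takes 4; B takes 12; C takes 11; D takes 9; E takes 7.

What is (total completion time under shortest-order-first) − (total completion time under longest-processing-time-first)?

SPT (increasing processing time): A E D C B.
A: 0→4
E: 4→11
D: 11→20
C: 20→31
B: 31→43
Sum = 4+11+20+31+43 = 109.
LPT (decreasing processing time): B C D E A.
B: 0→12
C: 12→23
D: 23→32
E: 32→39
A: 39→43
Sum = 12+23+32+39+43 = 149.
Difference = 109 − 149 = -40.

-40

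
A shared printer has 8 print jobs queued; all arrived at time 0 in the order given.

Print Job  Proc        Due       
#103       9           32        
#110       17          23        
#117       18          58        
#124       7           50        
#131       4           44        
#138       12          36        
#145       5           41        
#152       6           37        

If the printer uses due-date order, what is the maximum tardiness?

20

EDD (increasing due date): #110 #103 #138 #152 #145 #131 #124 #117.
#110: 0→17, due 23, tardiness 0
#103: 17→26, due 32, tardiness 0
#138: 26→38, due 36, tardiness 2
#152: 38→44, due 37, tardiness 7
#145: 44→49, due 41, tardiness 8
#131: 49→53, due 44, tardiness 9
#124: 53→60, due 50, tardiness 10
#117: 60→78, due 58, tardiness 20
Maximum = 20.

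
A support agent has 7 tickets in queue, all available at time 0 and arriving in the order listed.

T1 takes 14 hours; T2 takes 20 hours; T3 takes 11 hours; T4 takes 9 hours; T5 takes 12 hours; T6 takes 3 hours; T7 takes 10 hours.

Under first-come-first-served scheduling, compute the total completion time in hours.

FIFO (arrival order): T1 T2 T3 T4 T5 T6 T7.
T1: 0→14
T2: 14→34
T3: 34→45
T4: 45→54
T5: 54→66
T6: 66→69
T7: 69→79
Sum = 14+34+45+54+66+69+79 = 361.

361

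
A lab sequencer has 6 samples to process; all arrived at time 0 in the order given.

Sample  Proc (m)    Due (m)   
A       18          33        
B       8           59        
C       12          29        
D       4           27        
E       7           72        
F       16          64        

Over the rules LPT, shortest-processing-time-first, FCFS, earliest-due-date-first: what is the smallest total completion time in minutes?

LPT (decreasing processing time): A F C B E D.
A: 0→18
F: 18→34
C: 34→46
B: 46→54
E: 54→61
D: 61→65
Sum = 18+34+46+54+61+65 = 278.
SPT (increasing processing time): D E B C F A.
D: 0→4
E: 4→11
B: 11→19
C: 19→31
F: 31→47
A: 47→65
Sum = 4+11+19+31+47+65 = 177.
FIFO (arrival order): A B C D E F.
A: 0→18
B: 18→26
C: 26→38
D: 38→42
E: 42→49
F: 49→65
Sum = 18+26+38+42+49+65 = 238.
EDD (increasing due date): D C A B F E.
D: 0→4
C: 4→16
A: 16→34
B: 34→42
F: 42→58
E: 58→65
Sum = 4+16+34+42+58+65 = 219.
LPT 278, SPT 177, FIFO 238, EDD 219 → minimum 177.

177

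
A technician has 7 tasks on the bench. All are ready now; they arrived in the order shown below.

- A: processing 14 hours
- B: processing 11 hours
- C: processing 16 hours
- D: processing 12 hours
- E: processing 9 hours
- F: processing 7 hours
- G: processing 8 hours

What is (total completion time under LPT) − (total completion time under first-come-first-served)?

LPT (decreasing processing time): C A D B E G F.
C: 0→16
A: 16→30
D: 30→42
B: 42→53
E: 53→62
G: 62→70
F: 70→77
Sum = 16+30+42+53+62+70+77 = 350.
FIFO (arrival order): A B C D E F G.
A: 0→14
B: 14→25
C: 25→41
D: 41→53
E: 53→62
F: 62→69
G: 69→77
Sum = 14+25+41+53+62+69+77 = 341.
Difference = 350 − 341 = 9.

9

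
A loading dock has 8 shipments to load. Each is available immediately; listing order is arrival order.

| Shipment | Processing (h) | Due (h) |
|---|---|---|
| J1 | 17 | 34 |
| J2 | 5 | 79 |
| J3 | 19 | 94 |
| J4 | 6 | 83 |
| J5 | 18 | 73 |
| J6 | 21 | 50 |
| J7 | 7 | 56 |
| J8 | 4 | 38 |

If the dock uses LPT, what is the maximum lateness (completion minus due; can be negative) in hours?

59

LPT (decreasing processing time): J6 J3 J5 J1 J7 J4 J2 J8.
J6: 0→21, due 50, lateness -29
J3: 21→40, due 94, lateness -54
J5: 40→58, due 73, lateness -15
J1: 58→75, due 34, lateness 41
J7: 75→82, due 56, lateness 26
J4: 82→88, due 83, lateness 5
J2: 88→93, due 79, lateness 14
J8: 93→97, due 38, lateness 59
Maximum = 59.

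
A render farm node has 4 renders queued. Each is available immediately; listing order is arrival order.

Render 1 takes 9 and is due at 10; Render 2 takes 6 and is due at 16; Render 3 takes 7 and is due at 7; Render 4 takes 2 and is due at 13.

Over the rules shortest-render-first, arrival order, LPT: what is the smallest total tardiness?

22

SPT (increasing processing time): Render 4 Render 2 Render 3 Render 1.
Render 4: 0→2, due 13, tardiness 0
Render 2: 2→8, due 16, tardiness 0
Render 3: 8→15, due 7, tardiness 8
Render 1: 15→24, due 10, tardiness 14
Sum = 0+0+8+14 = 22.
FIFO (arrival order): Render 1 Render 2 Render 3 Render 4.
Render 1: 0→9, due 10, tardiness 0
Render 2: 9→15, due 16, tardiness 0
Render 3: 15→22, due 7, tardiness 15
Render 4: 22→24, due 13, tardiness 11
Sum = 0+0+15+11 = 26.
LPT (decreasing processing time): Render 1 Render 3 Render 2 Render 4.
Render 1: 0→9, due 10, tardiness 0
Render 3: 9→16, due 7, tardiness 9
Render 2: 16→22, due 16, tardiness 6
Render 4: 22→24, due 13, tardiness 11
Sum = 0+9+6+11 = 26.
SPT 22, FIFO 26, LPT 26 → minimum 22.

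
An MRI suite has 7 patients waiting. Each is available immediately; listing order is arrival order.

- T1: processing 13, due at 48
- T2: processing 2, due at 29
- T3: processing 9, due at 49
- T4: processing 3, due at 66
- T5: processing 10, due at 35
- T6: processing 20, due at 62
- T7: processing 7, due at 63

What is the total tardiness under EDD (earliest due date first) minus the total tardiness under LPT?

-46

EDD (increasing due date): T2 T5 T1 T3 T6 T7 T4.
T2: 0→2, due 29, tardiness 0
T5: 2→12, due 35, tardiness 0
T1: 12→25, due 48, tardiness 0
T3: 25→34, due 49, tardiness 0
T6: 34→54, due 62, tardiness 0
T7: 54→61, due 63, tardiness 0
T4: 61→64, due 66, tardiness 0
Sum = 0+0+0+0+0+0+0 = 0.
LPT (decreasing processing time): T6 T1 T5 T3 T7 T4 T2.
T6: 0→20, due 62, tardiness 0
T1: 20→33, due 48, tardiness 0
T5: 33→43, due 35, tardiness 8
T3: 43→52, due 49, tardiness 3
T7: 52→59, due 63, tardiness 0
T4: 59→62, due 66, tardiness 0
T2: 62→64, due 29, tardiness 35
Sum = 0+0+8+3+0+0+35 = 46.
Difference = 0 − 46 = -46.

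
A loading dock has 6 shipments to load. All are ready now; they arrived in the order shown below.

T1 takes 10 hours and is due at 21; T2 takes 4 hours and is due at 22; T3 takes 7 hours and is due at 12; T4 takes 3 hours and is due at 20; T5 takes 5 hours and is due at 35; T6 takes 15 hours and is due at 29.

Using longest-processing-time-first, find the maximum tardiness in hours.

LPT (decreasing processing time): T6 T1 T3 T5 T2 T4.
T6: 0→15, due 29, tardiness 0
T1: 15→25, due 21, tardiness 4
T3: 25→32, due 12, tardiness 20
T5: 32→37, due 35, tardiness 2
T2: 37→41, due 22, tardiness 19
T4: 41→44, due 20, tardiness 24
Maximum = 24.

24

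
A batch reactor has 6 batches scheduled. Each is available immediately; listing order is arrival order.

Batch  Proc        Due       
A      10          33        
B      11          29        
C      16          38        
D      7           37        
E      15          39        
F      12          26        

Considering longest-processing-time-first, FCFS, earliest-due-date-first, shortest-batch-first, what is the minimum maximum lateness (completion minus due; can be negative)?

32

LPT (decreasing processing time): C E F B A D.
C: 0→16, due 38, lateness -22
E: 16→31, due 39, lateness -8
F: 31→43, due 26, lateness 17
B: 43→54, due 29, lateness 25
A: 54→64, due 33, lateness 31
D: 64→71, due 37, lateness 34
Maximum = 34.
FIFO (arrival order): A B C D E F.
A: 0→10, due 33, lateness -23
B: 10→21, due 29, lateness -8
C: 21→37, due 38, lateness -1
D: 37→44, due 37, lateness 7
E: 44→59, due 39, lateness 20
F: 59→71, due 26, lateness 45
Maximum = 45.
EDD (increasing due date): F B A D C E.
F: 0→12, due 26, lateness -14
B: 12→23, due 29, lateness -6
A: 23→33, due 33, lateness 0
D: 33→40, due 37, lateness 3
C: 40→56, due 38, lateness 18
E: 56→71, due 39, lateness 32
Maximum = 32.
SPT (increasing processing time): D A B F E C.
D: 0→7, due 37, lateness -30
A: 7→17, due 33, lateness -16
B: 17→28, due 29, lateness -1
F: 28→40, due 26, lateness 14
E: 40→55, due 39, lateness 16
C: 55→71, due 38, lateness 33
Maximum = 33.
LPT 34, FIFO 45, EDD 32, SPT 33 → minimum 32.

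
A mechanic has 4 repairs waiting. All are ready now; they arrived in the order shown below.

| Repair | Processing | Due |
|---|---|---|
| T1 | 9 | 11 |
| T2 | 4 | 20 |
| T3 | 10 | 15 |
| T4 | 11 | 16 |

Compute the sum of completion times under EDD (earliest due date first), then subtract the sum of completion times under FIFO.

EDD (increasing due date): T1 T3 T4 T2.
T1: 0→9
T3: 9→19
T4: 19→30
T2: 30→34
Sum = 9+19+30+34 = 92.
FIFO (arrival order): T1 T2 T3 T4.
T1: 0→9
T2: 9→13
T3: 13→23
T4: 23→34
Sum = 9+13+23+34 = 79.
Difference = 92 − 79 = 13.

13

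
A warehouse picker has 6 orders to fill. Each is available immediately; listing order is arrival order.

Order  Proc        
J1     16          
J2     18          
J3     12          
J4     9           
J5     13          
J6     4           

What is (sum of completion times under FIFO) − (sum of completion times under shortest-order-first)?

FIFO (arrival order): J1 J2 J3 J4 J5 J6.
J1: 0→16
J2: 16→34
J3: 34→46
J4: 46→55
J5: 55→68
J6: 68→72
Sum = 16+34+46+55+68+72 = 291.
SPT (increasing processing time): J6 J4 J3 J5 J1 J2.
J6: 0→4
J4: 4→13
J3: 13→25
J5: 25→38
J1: 38→54
J2: 54→72
Sum = 4+13+25+38+54+72 = 206.
Difference = 291 − 206 = 85.

85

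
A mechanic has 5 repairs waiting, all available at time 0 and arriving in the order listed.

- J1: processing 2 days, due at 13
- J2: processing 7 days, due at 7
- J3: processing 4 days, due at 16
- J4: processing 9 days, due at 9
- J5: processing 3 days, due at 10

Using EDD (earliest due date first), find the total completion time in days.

EDD (increasing due date): J2 J4 J5 J1 J3.
J2: 0→7
J4: 7→16
J5: 16→19
J1: 19→21
J3: 21→25
Sum = 7+16+19+21+25 = 88.

88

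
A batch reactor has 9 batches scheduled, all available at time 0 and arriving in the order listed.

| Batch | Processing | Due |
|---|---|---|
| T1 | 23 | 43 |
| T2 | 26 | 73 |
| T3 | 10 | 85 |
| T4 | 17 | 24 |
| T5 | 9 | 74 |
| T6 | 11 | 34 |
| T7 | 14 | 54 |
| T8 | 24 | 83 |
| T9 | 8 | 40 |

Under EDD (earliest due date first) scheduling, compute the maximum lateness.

EDD (increasing due date): T4 T6 T9 T1 T7 T2 T5 T8 T3.
T4: 0→17, due 24, lateness -7
T6: 17→28, due 34, lateness -6
T9: 28→36, due 40, lateness -4
T1: 36→59, due 43, lateness 16
T7: 59→73, due 54, lateness 19
T2: 73→99, due 73, lateness 26
T5: 99→108, due 74, lateness 34
T8: 108→132, due 83, lateness 49
T3: 132→142, due 85, lateness 57
Maximum = 57.

57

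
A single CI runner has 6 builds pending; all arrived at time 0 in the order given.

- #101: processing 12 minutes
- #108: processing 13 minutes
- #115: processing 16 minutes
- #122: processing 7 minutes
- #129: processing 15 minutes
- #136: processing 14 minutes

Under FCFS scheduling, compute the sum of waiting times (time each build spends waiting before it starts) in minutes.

189

FIFO (arrival order): #101 #108 #115 #122 #129 #136.
#101: waits 0, runs 0→12
#108: waits 12, runs 12→25
#115: waits 25, runs 25→41
#122: waits 41, runs 41→48
#129: waits 48, runs 48→63
#136: waits 63, runs 63→77
Sum = 0+12+25+41+48+63 = 189.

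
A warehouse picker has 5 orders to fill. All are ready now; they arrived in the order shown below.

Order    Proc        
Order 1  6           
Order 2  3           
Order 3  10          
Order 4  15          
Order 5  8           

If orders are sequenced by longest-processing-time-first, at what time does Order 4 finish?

LPT (decreasing processing time): Order 4 Order 3 Order 5 Order 1 Order 2.
Order 4: 0→15

15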